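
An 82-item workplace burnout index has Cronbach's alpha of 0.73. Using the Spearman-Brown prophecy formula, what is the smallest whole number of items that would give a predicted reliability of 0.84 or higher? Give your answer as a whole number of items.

n = [0.84 × 0.27] / [0.73 × 0.16]
  = 0.2268 / 0.1168 = 1.9418
Items needed = n × 82 = 1.9418 × 82 ≈ 159.23 → round up to 160

160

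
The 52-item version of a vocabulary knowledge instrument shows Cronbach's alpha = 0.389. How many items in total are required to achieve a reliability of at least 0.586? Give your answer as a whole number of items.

Invert Spearman-Brown to solve for n:
n = r_target (1 − r_old) / [ r_old (1 − r_target) ]
n = 0.586 × (1 − 0.389) / [ 0.389 × (1 − 0.586) ]
  = 0.358046 / 0.161046 = 2.2233
2.2233 × 52 = 115.61 → 116 items

116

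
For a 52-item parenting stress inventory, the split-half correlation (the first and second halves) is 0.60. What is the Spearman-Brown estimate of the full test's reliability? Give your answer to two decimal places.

0.75

r_full = 2r_hh / (1 + r_hh) = 2 × 0.60 / (1 + 0.60)
r_full = 1.2000 / 1.6000 ≈ 0.7500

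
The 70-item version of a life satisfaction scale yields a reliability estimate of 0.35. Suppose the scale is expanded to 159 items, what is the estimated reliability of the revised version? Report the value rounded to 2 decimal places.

0.55

The new length is 159/70 = 2.2714 times the old.
Spearman-Brown: r_new = n·r / (1 + (n − 1)·r)
r_new = 2.2714·0.35 / [1 + (2.2714 − 1)·0.35]
r_new = 0.7950 / 1.4450 ≈ 0.5502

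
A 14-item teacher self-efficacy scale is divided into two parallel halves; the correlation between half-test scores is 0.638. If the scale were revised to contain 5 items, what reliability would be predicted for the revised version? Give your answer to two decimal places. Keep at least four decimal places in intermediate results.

First correct the split-half correlation to full-test reliability: r_full = 2 × 0.638 / (1 + 0.638) ≈ 0.7790
Length factor from 14 to 5 items: n = 5/14 = 0.3571
r_new = n·r_full / (1 + (n − 1)·r_full) = 0.2782 / 0.4992 ≈ 0.5573

0.56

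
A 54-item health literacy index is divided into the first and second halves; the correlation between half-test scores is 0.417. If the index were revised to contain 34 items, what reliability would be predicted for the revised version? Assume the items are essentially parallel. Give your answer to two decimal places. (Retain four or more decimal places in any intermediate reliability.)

0.47

Full-test reliability from the split-half r: r_full = 2(0.417)/(1 + 0.417) = 0.5886
Length factor from 54 to 34 items: n = 34/54 = 0.6296
r_new = n·r_full / (1 + (n − 1)·r_full) = 0.3706 / 0.7820 ≈ 0.4739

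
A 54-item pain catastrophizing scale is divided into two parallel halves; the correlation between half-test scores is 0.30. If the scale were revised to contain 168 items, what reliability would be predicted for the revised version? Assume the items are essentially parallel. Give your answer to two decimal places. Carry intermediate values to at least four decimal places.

First correct the split-half correlation to full-test reliability: r_full = 2 × 0.30 / (1 + 0.30) ≈ 0.4615
Then adjust to 168 items: n = 168/54 = 3.1111
r_new = n·r_full / (1 + (n − 1)·r_full) = 1.4358 / 1.9743 ≈ 0.7272

0.73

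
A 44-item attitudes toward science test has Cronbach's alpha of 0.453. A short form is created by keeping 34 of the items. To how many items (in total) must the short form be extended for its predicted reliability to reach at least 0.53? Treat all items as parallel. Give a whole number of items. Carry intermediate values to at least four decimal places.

Short-form reliability: n = 34/44 = 0.7727; r_34 = n·r/(1+(n−1)r) ≈ 0.3902
Then solve for n' with r_old = 0.3902, r_target = 0.53: n' = 0.53(1 − 0.3902)/[0.3902(1 − 0.53)] = 1.7623
Total items = 1.7623 × 34 = 59.92, rounded up to 60.

60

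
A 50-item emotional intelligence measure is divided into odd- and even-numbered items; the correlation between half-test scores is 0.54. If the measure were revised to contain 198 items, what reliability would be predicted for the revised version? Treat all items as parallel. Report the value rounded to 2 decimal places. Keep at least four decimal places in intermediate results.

Spearman-Brown correction (n = 2): r_full = 2·0.54/(1 + 0.54) = 0.7013
Then adjust to 198 items: n = 198/50 = 3.9600
r_new = n·r_full / (1 + (n − 1)·r_full) = 2.7771 / 3.0758 ≈ 0.9029

0.90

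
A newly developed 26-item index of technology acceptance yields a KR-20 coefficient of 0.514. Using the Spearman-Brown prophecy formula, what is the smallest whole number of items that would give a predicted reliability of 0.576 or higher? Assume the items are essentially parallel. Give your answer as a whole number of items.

Rearranging the Spearman-Brown formula for n,
n = r*(1 − r) / [ r (1 − r*) ]
n = 0.576 × (1 − 0.514) / [ 0.514 × (1 − 0.576) ]
  = 0.279936 / 0.217936 = 1.2845
Items needed = n × 26 = 1.2845 × 26 ≈ 33.40 → round up to 34

34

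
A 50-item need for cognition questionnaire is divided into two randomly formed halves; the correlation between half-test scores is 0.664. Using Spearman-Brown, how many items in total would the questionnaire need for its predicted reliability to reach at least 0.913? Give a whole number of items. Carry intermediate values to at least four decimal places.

133

Corrected full-test reliability: r_full = 2 × 0.664 / (1 + 0.664) ≈ 0.7981
Solve Spearman-Brown for n: n = 0.913(1 − 0.7981) / [0.7981(1 − 0.913)] = 2.6548
Items = 2.6548 × 50 ≈ 132.74 → 133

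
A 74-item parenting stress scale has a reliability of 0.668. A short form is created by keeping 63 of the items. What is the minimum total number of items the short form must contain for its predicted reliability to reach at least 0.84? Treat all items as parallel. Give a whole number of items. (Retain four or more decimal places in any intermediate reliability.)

194

Short-form reliability: n = 63/74 = 0.8514; r_63 = n·r/(1+(n−1)r) ≈ 0.6314
Then solve for n' with r_old = 0.6314, r_target = 0.84: n' = 0.84(1 − 0.6314)/[0.6314(1 − 0.84)] = 3.0649
Total items = 3.0649 × 63 = 193.09, rounded up to 194.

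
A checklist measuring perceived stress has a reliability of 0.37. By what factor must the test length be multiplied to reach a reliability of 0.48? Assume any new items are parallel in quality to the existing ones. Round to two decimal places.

Spearman-Brown solved for the length factor n:
n = r_target (1 − r_old) / [ r_old (1 − r_target) ]
n = 0.48 × (1 − 0.37) / [ 0.37 × (1 − 0.48) ]
  = 0.3024 / 0.1924 = 1.5717

1.57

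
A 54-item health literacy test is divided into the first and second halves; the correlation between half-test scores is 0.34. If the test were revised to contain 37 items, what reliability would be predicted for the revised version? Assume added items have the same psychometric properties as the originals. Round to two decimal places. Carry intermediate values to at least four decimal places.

First correct the split-half correlation to full-test reliability: r_full = 2 × 0.34 / (1 + 0.34) ≈ 0.5075
Length factor from 54 to 37 items: n = 37/54 = 0.6852
r_new = n·r_full / (1 + (n − 1)·r_full) = 0.3477 / 0.8402 ≈ 0.4138

0.41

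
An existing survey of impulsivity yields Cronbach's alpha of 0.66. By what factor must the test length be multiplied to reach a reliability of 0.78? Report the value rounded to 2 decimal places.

1.83

Invert Spearman-Brown to solve for n:
n = r*(1 − r) / [ r (1 − r*) ]
n = 0.78 × (1 − 0.66) / [ 0.66 × (1 − 0.78) ]
  = 0.2652 / 0.1452 = 1.8264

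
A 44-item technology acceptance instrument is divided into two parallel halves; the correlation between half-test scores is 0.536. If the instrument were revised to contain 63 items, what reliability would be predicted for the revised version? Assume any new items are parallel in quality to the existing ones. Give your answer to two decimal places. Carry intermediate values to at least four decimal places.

0.77

First correct the split-half correlation to full-test reliability: r_full = 2 × 0.536 / (1 + 0.536) ≈ 0.6979
Then adjust to 63 items: n = 63/44 = 1.4318
r_new = n·r_full / (1 + (n − 1)·r_full) = 0.9993 / 1.3014 ≈ 0.7679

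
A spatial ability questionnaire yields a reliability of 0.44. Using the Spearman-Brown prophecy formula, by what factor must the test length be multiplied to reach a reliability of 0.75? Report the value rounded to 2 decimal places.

Rearranging the Spearman-Brown formula for n,
n = r_target (1 − r_old) / [ r_old (1 − r_target) ]
n = 0.75 × (1 − 0.44) / [ 0.44 × (1 − 0.75) ]
n = 0.4200 / 0.1100 ≈ 3.8182

3.82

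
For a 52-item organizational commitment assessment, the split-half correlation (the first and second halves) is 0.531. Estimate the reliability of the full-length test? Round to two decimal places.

0.69

r_full = 2(0.531) / (1 + 0.531)
       = 1.0620 / 1.5310 = 0.6937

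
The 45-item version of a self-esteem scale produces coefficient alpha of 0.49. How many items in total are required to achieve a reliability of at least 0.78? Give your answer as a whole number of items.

167

n = [0.78 × 0.51] / [0.49 × 0.22]
  = 0.3978 / 0.1078 = 3.6902
So the test needs 3.6902 × 45 ≈ 166.06 items; rounding up, 167.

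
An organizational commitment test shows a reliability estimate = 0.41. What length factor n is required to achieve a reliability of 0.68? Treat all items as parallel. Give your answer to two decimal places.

3.06

Rearranging the Spearman-Brown formula for n,
n = r_target (1 − r_old) / [ r_old (1 − r_target) ]
n = 0.68(1 − 0.41) / [0.41(1 − 0.68)]
  = 0.4012 / 0.1312 = 3.0579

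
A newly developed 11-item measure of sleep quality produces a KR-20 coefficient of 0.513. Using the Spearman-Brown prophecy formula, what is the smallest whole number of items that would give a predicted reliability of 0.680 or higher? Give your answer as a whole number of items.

n = 0.680(1 − 0.513) / [0.513(1 − 0.680)]
n = 0.331160 / 0.164160 ≈ 2.0173
Items needed = n × 11 = 2.0173 × 11 ≈ 22.19 → round up to 23

23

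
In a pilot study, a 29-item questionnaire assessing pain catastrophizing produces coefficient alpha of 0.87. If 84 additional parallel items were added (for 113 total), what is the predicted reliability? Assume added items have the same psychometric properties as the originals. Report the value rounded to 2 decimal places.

0.96

The new length is 113/29 = 3.8966 times the old.
Apply the Spearman-Brown prophecy formula, r' = nr / [1 + (n − 1)r]:
r_new = (3.8966 × 0.87) / (1 + (3.8966 − 1) × 0.87)
r_new = 3.3900 / 3.5200 ≈ 0.9631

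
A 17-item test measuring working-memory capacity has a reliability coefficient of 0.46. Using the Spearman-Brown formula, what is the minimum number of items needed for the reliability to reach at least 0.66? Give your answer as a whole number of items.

39

Spearman-Brown solved for the length factor n:
n = r*(1 − r) / [ r (1 − r*) ]
n = 0.66 × (1 − 0.46) / [ 0.46 × (1 − 0.66) ]
n = 0.3564 / 0.1564 ≈ 2.2788
Items needed = n × 17 = 2.2788 × 17 ≈ 38.74 → round up to 39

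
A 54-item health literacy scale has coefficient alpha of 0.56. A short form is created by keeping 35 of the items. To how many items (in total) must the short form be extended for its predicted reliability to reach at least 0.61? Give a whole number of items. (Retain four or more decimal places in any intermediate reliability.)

67

First, r for the 35-item form: n = 35/54 = 0.6481, so r_35 = 0.6481·0.56/(1 + (0.6481 − 1)·0.56) = 0.4520
Then solve for n' with r_old = 0.4520, r_target = 0.61: n' = 0.61(1 − 0.4520)/[0.4520(1 − 0.61)] = 1.8963
Total items = 1.8963 × 35 = 66.37, rounded up to 67.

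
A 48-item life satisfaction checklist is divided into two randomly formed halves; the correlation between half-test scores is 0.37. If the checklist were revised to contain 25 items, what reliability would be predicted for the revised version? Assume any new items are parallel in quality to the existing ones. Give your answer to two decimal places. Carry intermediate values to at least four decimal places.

0.38

Full-test reliability from the split-half r: r_full = 2(0.37)/(1 + 0.37) = 0.5401
Then adjust to 25 items: n = 25/48 = 0.5208
r_new = n·r_full / (1 + (n − 1)·r_full) = 0.2813 / 0.7412 ≈ 0.3795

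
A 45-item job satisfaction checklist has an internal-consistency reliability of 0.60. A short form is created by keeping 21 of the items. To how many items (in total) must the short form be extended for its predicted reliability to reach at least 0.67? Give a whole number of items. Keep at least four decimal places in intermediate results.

61

First, r for the 21-item form: n = 21/45 = 0.4667, so r_21 = 0.4667·0.60/(1 + (0.4667 − 1)·0.60) = 0.4118
Then solve for n' with r_old = 0.4118, r_target = 0.67: n' = 0.67(1 − 0.4118)/[0.4118(1 − 0.67)] = 2.9000
Total items = 2.9000 × 21 = 60.90, rounded up to 61.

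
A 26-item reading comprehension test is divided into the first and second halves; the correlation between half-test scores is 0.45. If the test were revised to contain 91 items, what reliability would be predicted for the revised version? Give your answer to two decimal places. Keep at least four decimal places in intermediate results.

Spearman-Brown correction (n = 2): r_full = 2·0.45/(1 + 0.45) = 0.6207
Then adjust to 91 items: n = 91/26 = 3.5000
r_new = n·r_full / (1 + (n − 1)·r_full) = 2.1724 / 2.5518 ≈ 0.8513

0.85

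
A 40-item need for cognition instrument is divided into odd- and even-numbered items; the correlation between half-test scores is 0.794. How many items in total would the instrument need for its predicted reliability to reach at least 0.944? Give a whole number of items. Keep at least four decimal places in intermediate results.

88

r_full = 2(0.794)/(1 + 0.794) = 0.8852
n = r_tgt(1 − r_full) / [r_full(1 − r_tgt)] = 0.944 × 0.1148 / (0.8852 × 0.056) ≈ 2.1862
Items = 2.1862 × 40 ≈ 87.45 → 88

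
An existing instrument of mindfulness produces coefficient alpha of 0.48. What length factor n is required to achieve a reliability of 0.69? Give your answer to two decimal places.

2.41

Rearranging the Spearman-Brown formula for n,
n = r_target (1 − r_old) / [ r_old (1 − r_target) ]
n = 0.69(1 − 0.48) / [0.48(1 − 0.69)]
n = 0.3588 / 0.1488 ≈ 2.4113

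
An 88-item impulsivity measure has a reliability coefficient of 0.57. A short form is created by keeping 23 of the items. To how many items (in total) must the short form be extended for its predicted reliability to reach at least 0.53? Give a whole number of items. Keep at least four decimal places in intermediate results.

75

Short-form reliability: n = 23/88 = 0.2614; r_23 = n·r/(1+(n−1)r) ≈ 0.2573
Then solve for n' with r_old = 0.2573, r_target = 0.53: n' = 0.53(1 − 0.2573)/[0.2573(1 − 0.53)] = 3.2550
Items = 3.2550 × 23 ≈ 74.86 → 75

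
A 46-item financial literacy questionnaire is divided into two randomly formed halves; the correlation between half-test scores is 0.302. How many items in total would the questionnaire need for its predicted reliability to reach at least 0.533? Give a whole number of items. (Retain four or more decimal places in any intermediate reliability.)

Corrected full-test reliability: r_full = 2 × 0.302 / (1 + 0.302) ≈ 0.4639
Solve Spearman-Brown for n: n = 0.533(1 − 0.4639) / [0.4639(1 − 0.533)] = 1.3190
Required items = 1.3190 × 46 = 60.67, so 61 items.

61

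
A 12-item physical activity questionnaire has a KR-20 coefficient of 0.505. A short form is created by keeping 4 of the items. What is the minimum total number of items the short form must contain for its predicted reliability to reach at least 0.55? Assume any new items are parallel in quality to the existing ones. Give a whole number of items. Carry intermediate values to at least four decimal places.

Short-form reliability: n = 4/12 = 0.3333; r_4 = n·r/(1+(n−1)r) ≈ 0.2537
Then solve for n' with r_old = 0.2537, r_target = 0.55: n' = 0.55(1 − 0.2537)/[0.2537(1 − 0.55)] = 3.5954
Items = 3.5954 × 4 ≈ 14.38 → 15

15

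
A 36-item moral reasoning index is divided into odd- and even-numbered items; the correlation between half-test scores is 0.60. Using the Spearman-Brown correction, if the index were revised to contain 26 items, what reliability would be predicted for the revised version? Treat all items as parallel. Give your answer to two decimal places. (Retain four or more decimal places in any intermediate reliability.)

0.68

Full-test reliability from the split-half r: r_full = 2(0.60)/(1 + 0.60) = 0.7500
Then adjust to 26 items: n = 26/36 = 0.7222
r_new = n·r_full / (1 + (n − 1)·r_full) = 0.5416 / 0.7916 ≈ 0.6842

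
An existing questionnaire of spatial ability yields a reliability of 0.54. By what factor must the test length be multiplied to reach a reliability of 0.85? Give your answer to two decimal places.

4.83

n = 0.85 × (1 − 0.54) / [ 0.54 × (1 − 0.85) ]
  = 0.3910 / 0.0810 = 4.8272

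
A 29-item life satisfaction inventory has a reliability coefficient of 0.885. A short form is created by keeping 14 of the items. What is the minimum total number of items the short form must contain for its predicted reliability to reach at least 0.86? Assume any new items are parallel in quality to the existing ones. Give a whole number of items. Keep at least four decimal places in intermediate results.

24

First, r for the 14-item form: n = 14/29 = 0.4828, so r_14 = 0.4828·0.885/(1 + (0.4828 − 1)·0.885) = 0.7879
Then solve for n' with r_old = 0.7879, r_target = 0.86: n' = 0.86(1 − 0.7879)/[0.7879(1 − 0.86)] = 1.6536
Items = 1.6536 × 14 ≈ 23.15 → 24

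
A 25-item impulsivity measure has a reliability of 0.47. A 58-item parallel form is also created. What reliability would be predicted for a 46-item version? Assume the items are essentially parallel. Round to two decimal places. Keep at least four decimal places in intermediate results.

0.62

The 58-item form is not needed; work directly from the 25-item form with n = 46/25 = 1.8400.
r_{46} = n·r / (1 + (n − 1)·r) = 0.8648 / 1.3948 ≈ 0.6200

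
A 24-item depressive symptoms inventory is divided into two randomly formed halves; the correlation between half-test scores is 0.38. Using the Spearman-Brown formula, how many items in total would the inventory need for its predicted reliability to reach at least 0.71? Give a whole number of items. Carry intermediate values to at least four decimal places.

r_full = 2(0.38)/(1 + 0.38) = 0.5507
Solve Spearman-Brown for n: n = 0.71(1 − 0.5507) / [0.5507(1 − 0.71)] = 1.9975
Required items = 1.9975 × 24 = 47.94, so 48 items.

48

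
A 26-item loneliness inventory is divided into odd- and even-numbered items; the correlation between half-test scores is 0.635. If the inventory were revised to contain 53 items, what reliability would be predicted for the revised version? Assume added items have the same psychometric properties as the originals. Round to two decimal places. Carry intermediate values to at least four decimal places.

0.88

Full-test reliability from the split-half r: r_full = 2(0.635)/(1 + 0.635) = 0.7768
Length factor from 26 to 53 items: n = 53/26 = 2.0385
r_new = n·r_full / (1 + (n − 1)·r_full) = 1.5835 / 1.8067 ≈ 0.8765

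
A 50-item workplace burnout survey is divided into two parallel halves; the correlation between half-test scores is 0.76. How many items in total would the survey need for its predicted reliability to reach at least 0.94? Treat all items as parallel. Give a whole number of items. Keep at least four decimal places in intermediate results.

124

r_full = 2(0.76)/(1 + 0.76) = 0.8636
n = r_tgt(1 − r_full) / [r_full(1 − r_tgt)] = 0.94 × 0.1364 / (0.8636 × 0.06) ≈ 2.4744
Items = 2.4744 × 50 ≈ 123.72 → 124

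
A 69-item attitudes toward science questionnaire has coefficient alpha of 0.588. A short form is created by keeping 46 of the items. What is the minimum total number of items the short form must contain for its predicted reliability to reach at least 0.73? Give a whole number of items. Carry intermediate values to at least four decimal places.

131

First, r for the 46-item form: n = 46/69 = 0.6667, so r_46 = 0.6667·0.588/(1 + (0.6667 − 1)·0.588) = 0.4876
Length factor from the short form to reach 0.73: n' = 0.73(1 − 0.4876) / [0.4876(1 − 0.73)] ≈ 2.8412
Items = 2.8412 × 46 ≈ 130.70 → 131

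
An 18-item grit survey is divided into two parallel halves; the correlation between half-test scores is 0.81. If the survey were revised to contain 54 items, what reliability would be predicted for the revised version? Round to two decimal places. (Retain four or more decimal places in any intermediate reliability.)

Full-test reliability from the split-half r: r_full = 2(0.81)/(1 + 0.81) = 0.8950
Then adjust to 54 items: n = 54/18 = 3.0000
r_new = n·r_full / (1 + (n − 1)·r_full) = 2.6850 / 2.7900 ≈ 0.9624

0.96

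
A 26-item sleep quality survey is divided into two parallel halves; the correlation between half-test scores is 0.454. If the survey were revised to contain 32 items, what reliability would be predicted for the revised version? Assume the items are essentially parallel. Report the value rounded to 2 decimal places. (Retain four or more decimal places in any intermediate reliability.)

0.67

First correct the split-half correlation to full-test reliability: r_full = 2 × 0.454 / (1 + 0.454) ≈ 0.6245
Length factor from 26 to 32 items: n = 32/26 = 1.2308
r_new = n·r_full / (1 + (n − 1)·r_full) = 0.7686 / 1.1441 ≈ 0.6718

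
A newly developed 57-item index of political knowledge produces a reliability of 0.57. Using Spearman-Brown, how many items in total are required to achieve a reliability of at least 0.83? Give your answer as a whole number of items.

210

Invert Spearman-Brown to solve for n:
n = r*(1 − r) / [ r (1 − r*) ]
n = 0.83 × (1 − 0.57) / [ 0.57 × (1 − 0.83) ]
  = 0.3569 / 0.0969 = 3.6832
So the test needs 3.6832 × 57 ≈ 209.94 items; rounding up, 210.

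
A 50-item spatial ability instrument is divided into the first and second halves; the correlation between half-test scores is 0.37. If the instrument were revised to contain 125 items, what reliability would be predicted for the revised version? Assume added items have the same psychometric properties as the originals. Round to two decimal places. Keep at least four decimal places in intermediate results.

0.75

First correct the split-half correlation to full-test reliability: r_full = 2 × 0.37 / (1 + 0.37) ≈ 0.5401
Then adjust to 125 items: n = 125/50 = 2.5000
r_new = n·r_full / (1 + (n − 1)·r_full) = 1.3502 / 1.8102 ≈ 0.7459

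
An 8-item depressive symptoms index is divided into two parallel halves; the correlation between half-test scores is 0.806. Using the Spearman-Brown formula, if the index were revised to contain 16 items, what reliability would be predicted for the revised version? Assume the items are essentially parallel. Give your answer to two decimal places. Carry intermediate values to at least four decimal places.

First correct the split-half correlation to full-test reliability: r_full = 2 × 0.806 / (1 + 0.806) ≈ 0.8926
Then adjust to 16 items: n = 16/8 = 2.0000
r_new = n·r_full / (1 + (n − 1)·r_full) = 1.7852 / 1.8926 ≈ 0.9433

0.94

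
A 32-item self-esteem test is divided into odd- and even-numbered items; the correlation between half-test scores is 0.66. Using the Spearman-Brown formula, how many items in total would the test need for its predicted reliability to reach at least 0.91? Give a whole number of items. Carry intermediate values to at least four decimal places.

84

r_full = 2(0.66)/(1 + 0.66) = 0.7952
n = r_tgt(1 − r_full) / [r_full(1 − r_tgt)] = 0.91 × 0.2048 / (0.7952 × 0.09) ≈ 2.6041
Required items = 2.6041 × 32 = 83.33, so 84 items.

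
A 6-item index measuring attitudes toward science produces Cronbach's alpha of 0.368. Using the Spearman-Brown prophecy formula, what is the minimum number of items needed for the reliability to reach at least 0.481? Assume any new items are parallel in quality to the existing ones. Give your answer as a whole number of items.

10

Rearranging the Spearman-Brown formula for n,
n = r*(1 − r) / [ r (1 − r*) ]
n = [0.481 × 0.632] / [0.368 × 0.519]
  = 0.303992 / 0.190992 = 1.5916
Items needed = n × 6 = 1.5916 × 6 ≈ 9.55 → round up to 10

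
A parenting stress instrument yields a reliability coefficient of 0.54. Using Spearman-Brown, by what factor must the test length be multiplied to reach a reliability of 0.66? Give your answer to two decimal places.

1.65

Invert Spearman-Brown to solve for n:
n = r*(1 − r) / [ r (1 − r*) ]
n = [0.66 × 0.46] / [0.54 × 0.34]
  = 0.3036 / 0.1836 = 1.6536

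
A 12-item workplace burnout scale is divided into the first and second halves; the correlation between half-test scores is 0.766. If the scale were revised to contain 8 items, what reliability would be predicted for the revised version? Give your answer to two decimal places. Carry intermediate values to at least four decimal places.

0.81

First correct the split-half correlation to full-test reliability: r_full = 2 × 0.766 / (1 + 0.766) ≈ 0.8675
Then adjust to 8 items: n = 8/12 = 0.6667
r_new = n·r_full / (1 + (n − 1)·r_full) = 0.5784 / 0.7109 ≈ 0.8136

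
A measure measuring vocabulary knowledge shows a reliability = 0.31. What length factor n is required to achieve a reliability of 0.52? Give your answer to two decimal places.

2.41

Invert Spearman-Brown to solve for n:
n = r*(1 − r) / [ r (1 − r*) ]
n = 0.52(1 − 0.31) / [0.31(1 − 0.52)]
n = 0.3588 / 0.1488 ≈ 2.4113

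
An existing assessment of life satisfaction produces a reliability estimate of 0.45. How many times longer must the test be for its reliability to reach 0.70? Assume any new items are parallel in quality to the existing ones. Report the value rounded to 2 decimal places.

2.85

Rearranging the Spearman-Brown formula for n,
n = r*(1 − r) / [ r (1 − r*) ]
n = 0.70 × (1 − 0.45) / [ 0.45 × (1 − 0.70) ]
  = 0.3850 / 0.1350 = 2.8519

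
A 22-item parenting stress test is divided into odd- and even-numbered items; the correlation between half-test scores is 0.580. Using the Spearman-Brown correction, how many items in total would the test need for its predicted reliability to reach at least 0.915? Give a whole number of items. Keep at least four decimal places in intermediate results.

Corrected full-test reliability: r_full = 2 × 0.580 / (1 + 0.580) ≈ 0.7342
Solve Spearman-Brown for n: n = 0.915(1 − 0.7342) / [0.7342(1 − 0.915)] = 3.8971
Required items = 3.8971 × 22 = 85.74, so 86 items.

86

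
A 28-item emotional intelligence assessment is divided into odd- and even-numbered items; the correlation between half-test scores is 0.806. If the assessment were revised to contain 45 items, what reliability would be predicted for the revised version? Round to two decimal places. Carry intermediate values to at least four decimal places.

0.93

Full-test reliability from the split-half r: r_full = 2(0.806)/(1 + 0.806) = 0.8926
Length factor from 28 to 45 items: n = 45/28 = 1.6071
r_new = n·r_full / (1 + (n − 1)·r_full) = 1.4345 / 1.5419 ≈ 0.9303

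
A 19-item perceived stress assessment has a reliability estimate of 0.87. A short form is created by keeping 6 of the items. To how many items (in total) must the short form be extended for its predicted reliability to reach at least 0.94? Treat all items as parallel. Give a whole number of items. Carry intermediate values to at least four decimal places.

First, r for the 6-item form: n = 6/19 = 0.3158, so r_6 = 0.3158·0.87/(1 + (0.3158 − 1)·0.87) = 0.6788
Then solve for n' with r_old = 0.6788, r_target = 0.94: n' = 0.94(1 − 0.6788)/[0.6788(1 − 0.94)] = 7.4133
Total items = 7.4133 × 6 = 44.48, rounded up to 45.

45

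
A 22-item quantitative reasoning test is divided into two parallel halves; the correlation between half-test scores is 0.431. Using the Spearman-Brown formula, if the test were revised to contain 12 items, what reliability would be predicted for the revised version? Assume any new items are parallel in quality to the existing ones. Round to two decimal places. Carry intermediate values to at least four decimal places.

Full-test reliability from the split-half r: r_full = 2(0.431)/(1 + 0.431) = 0.6024
Then adjust to 12 items: n = 12/22 = 0.5455
r_new = n·r_full / (1 + (n − 1)·r_full) = 0.3286 / 0.7262 ≈ 0.4525

0.45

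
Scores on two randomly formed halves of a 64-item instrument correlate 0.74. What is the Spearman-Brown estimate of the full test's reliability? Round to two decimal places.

0.85

Apply the Spearman-Brown correction with n = 2:
r_full = 2r_hh / (1 + r_hh) = 2 × 0.74 / (1 + 0.74)
       = 1.4800 / 1.7400 = 0.8506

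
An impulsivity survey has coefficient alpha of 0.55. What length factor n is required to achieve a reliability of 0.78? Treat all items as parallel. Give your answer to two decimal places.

2.90

Spearman-Brown solved for the length factor n:
n = r_target (1 − r_old) / [ r_old (1 − r_target) ]
n = 0.78 × (1 − 0.55) / [ 0.55 × (1 − 0.78) ]
n = 0.3510 / 0.1210 ≈ 2.9008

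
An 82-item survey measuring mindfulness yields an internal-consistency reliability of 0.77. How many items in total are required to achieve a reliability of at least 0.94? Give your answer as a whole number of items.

384

n = 0.94(1 − 0.77) / [0.77(1 − 0.94)]
n = 0.2162 / 0.0462 ≈ 4.6797
So the test needs 4.6797 × 82 ≈ 383.74 items; rounding up, 384.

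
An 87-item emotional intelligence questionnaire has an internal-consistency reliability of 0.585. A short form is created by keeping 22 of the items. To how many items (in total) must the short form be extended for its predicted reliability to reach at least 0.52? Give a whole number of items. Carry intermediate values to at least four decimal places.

67

First, r for the 22-item form: n = 22/87 = 0.2529, so r_22 = 0.2529·0.585/(1 + (0.2529 − 1)·0.585) = 0.2628
Length factor from the short form to reach 0.52: n' = 0.52(1 − 0.2628) / [0.2628(1 − 0.52)] ≈ 3.0389
Total items = 3.0389 × 22 = 66.86, rounded up to 67.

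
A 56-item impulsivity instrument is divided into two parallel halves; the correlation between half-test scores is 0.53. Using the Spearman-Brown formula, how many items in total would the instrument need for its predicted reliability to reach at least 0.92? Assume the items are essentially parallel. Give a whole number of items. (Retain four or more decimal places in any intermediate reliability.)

Corrected full-test reliability: r_full = 2 × 0.53 / (1 + 0.53) ≈ 0.6928
n = r_tgt(1 − r_full) / [r_full(1 − r_tgt)] = 0.92 × 0.3072 / (0.6928 × 0.08) ≈ 5.0993
Required items = 5.0993 × 56 = 285.56, so 286 items.

286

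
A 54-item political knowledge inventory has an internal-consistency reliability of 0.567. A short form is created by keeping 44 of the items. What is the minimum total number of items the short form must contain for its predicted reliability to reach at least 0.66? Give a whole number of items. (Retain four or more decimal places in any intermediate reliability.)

81

First, r for the 44-item form: n = 44/54 = 0.8148, so r_44 = 0.8148·0.567/(1 + (0.8148 − 1)·0.567) = 0.5162
Length factor from the short form to reach 0.66: n' = 0.66(1 − 0.5162) / [0.5162(1 − 0.66)] ≈ 1.8193
Total items = 1.8193 × 44 = 80.05, rounded up to 81.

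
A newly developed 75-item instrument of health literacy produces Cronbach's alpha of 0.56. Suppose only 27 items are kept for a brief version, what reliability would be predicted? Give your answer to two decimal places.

Length ratio n = 27/75 = 0.36
Spearman-Brown: r_new = n·r / (1 + (n − 1)·r)
r_new = 0.36·0.56 / [1 + (0.36 − 1)·0.56]
     = 0.2016 / 0.6416 = 0.3142

0.31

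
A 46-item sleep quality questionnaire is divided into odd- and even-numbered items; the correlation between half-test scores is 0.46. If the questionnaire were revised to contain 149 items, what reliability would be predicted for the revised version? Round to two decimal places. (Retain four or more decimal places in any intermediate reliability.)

0.85

First correct the split-half correlation to full-test reliability: r_full = 2 × 0.46 / (1 + 0.46) ≈ 0.6301
Then adjust to 149 items: n = 149/46 = 3.2391
r_new = n·r_full / (1 + (n − 1)·r_full) = 2.0410 / 2.4109 ≈ 0.8466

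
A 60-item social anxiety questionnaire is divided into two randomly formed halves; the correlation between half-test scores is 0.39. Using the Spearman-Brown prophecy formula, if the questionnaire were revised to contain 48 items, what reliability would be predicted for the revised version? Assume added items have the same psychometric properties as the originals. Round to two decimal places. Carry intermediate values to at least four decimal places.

0.51

Full-test reliability from the split-half r: r_full = 2(0.39)/(1 + 0.39) = 0.5612
Then adjust to 48 items: n = 48/60 = 0.8000
r_new = n·r_full / (1 + (n − 1)·r_full) = 0.4490 / 0.8878 ≈ 0.5057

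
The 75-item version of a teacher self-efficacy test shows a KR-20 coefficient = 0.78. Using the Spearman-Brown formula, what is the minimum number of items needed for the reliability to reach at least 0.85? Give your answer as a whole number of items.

Spearman-Brown solved for the length factor n:
n = r_target (1 − r_old) / [ r_old (1 − r_target) ]
n = [0.85 × 0.22] / [0.78 × 0.15]
n = 0.1870 / 0.1170 ≈ 1.5983
So the test needs 1.5983 × 75 ≈ 119.87 items; rounding up, 120.

120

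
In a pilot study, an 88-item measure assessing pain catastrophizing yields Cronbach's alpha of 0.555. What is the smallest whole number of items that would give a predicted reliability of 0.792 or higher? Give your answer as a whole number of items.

269

Spearman-Brown solved for the length factor n:
n = r_target (1 − r_old) / [ r_old (1 − r_target) ]
n = [0.792 × 0.445] / [0.555 × 0.208]
  = 0.352440 / 0.115440 = 3.0530
3.0530 × 88 = 268.66 → 269 items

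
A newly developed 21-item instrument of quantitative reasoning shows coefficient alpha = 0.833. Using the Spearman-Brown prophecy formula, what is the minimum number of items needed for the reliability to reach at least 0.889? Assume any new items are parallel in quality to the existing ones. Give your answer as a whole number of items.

34

Spearman-Brown solved for the length factor n:
n = r*(1 − r) / [ r (1 − r*) ]
n = [0.889 × 0.167] / [0.833 × 0.111]
  = 0.148463 / 0.092463 = 1.6056
1.6056 × 21 = 33.72 → 34 items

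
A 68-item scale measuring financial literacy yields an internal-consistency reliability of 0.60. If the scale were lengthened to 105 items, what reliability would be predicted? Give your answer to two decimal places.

Length ratio n = 105/68 = 1.5441
r_new = (1.5441 × 0.60) / (1 + (1.5441 − 1) × 0.60)
r_new = 0.9265 / 1.3265 ≈ 0.6985

0.70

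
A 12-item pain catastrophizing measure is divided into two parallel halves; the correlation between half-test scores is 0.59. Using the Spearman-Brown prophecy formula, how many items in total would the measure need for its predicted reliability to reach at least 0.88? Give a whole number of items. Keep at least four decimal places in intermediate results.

Corrected full-test reliability: r_full = 2 × 0.59 / (1 + 0.59) ≈ 0.7421
n = r_tgt(1 − r_full) / [r_full(1 − r_tgt)] = 0.88 × 0.2579 / (0.7421 × 0.12) ≈ 2.5485
Items = 2.5485 × 12 ≈ 30.58 → 31

31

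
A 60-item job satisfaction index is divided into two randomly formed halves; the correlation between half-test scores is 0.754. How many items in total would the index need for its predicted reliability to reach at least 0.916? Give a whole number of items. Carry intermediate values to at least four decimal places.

107

Corrected full-test reliability: r_full = 2 × 0.754 / (1 + 0.754) ≈ 0.8597
n = r_tgt(1 − r_full) / [r_full(1 − r_tgt)] = 0.916 × 0.1403 / (0.8597 × 0.084) ≈ 1.7796
Items = 1.7796 × 60 ≈ 106.78 → 107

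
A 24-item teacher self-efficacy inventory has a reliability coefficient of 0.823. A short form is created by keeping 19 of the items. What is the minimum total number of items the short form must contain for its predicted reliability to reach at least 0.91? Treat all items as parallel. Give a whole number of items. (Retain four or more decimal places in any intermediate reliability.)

53

First, r for the 19-item form: n = 19/24 = 0.7917, so r_19 = 0.7917·0.823/(1 + (0.7917 − 1)·0.823) = 0.7864
Length factor from the short form to reach 0.91: n' = 0.91(1 − 0.7864) / [0.7864(1 − 0.91)] ≈ 2.7464
Total items = 2.7464 × 19 = 52.18, rounded up to 53.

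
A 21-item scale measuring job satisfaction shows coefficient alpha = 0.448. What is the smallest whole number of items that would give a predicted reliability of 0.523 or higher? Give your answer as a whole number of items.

n = 0.523 × (1 − 0.448) / [ 0.448 × (1 − 0.523) ]
n = 0.288696 / 0.213696 ≈ 1.3510
So the test needs 1.3510 × 21 ≈ 28.37 items; rounding up, 29.

29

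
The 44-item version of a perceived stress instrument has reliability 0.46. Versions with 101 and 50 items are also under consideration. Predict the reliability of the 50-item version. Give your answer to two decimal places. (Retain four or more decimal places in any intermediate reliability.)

Only the ratio of lengths matters: n = 50/44 = 1.1364
r_{50} = n·r / (1 + (n − 1)·r) = 0.5227 / 1.0627 ≈ 0.4919

0.49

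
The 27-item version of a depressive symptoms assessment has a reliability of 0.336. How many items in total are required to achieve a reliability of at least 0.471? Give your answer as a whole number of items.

Spearman-Brown solved for the length factor n:
n = r*(1 − r) / [ r (1 − r*) ]
n = 0.471 × (1 − 0.336) / [ 0.336 × (1 − 0.471) ]
  = 0.312744 / 0.177744 = 1.7595
Items needed = n × 27 = 1.7595 × 27 ≈ 47.51 → round up to 48

48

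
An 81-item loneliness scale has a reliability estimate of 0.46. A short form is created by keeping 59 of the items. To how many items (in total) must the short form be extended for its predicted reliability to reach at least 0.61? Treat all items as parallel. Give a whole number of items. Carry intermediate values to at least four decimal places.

First, r for the 59-item form: n = 59/81 = 0.7284, so r_59 = 0.7284·0.46/(1 + (0.7284 − 1)·0.46) = 0.3829
Then solve for n' with r_old = 0.3829, r_target = 0.61: n' = 0.61(1 − 0.3829)/[0.3829(1 − 0.61)] = 2.5208
Items = 2.5208 × 59 ≈ 148.73 → 149

149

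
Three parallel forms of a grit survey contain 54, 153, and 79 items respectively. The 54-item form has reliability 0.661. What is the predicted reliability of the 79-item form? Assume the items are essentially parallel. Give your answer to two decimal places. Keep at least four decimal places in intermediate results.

The 153-item form is not needed; work directly from the 54-item form with n = 79/54 = 1.4630.
r_{79} = n·r / (1 + (n − 1)·r) = 0.9670 / 1.3060 ≈ 0.7404

0.74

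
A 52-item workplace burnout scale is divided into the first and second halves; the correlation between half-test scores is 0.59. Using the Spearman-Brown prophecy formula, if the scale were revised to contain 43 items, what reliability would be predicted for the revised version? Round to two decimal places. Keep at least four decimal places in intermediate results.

0.70

Full-test reliability from the split-half r: r_full = 2(0.59)/(1 + 0.59) = 0.7421
Length factor from 52 to 43 items: n = 43/52 = 0.8269
r_new = n·r_full / (1 + (n − 1)·r_full) = 0.6136 / 0.8715 ≈ 0.7041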